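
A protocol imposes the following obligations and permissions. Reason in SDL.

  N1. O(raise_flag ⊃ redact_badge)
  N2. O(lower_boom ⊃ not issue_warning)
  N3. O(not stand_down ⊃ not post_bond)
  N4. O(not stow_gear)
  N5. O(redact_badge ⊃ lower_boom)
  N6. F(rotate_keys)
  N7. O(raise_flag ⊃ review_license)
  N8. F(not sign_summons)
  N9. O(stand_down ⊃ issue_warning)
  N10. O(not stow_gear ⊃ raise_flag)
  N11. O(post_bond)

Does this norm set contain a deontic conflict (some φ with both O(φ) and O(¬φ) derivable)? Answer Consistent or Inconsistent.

Premise 11 gives O(post_bond).
Premise 3 is O(not stand_down ⊃ not post_bond); contrapositively O(post_bond ⊃ stand_down). Since O(post_bond) holds, K gives O(stand_down).
Applying K to premise 9 (O(stand_down ⊃ issue_warning)) and O(stand_down) yields O(issue_warning).
The contrapositive of premise 2 (O(lower_boom ⊃ not issue_warning)) is O(issue_warning ⊃ not lower_boom), and O(issue_warning) is already established, so O(not lower_boom).
Premise 5, O(redact_badge ⊃ lower_boom), contraposes to O(not lower_boom ⊃ not redact_badge); with O(not lower_boom) we get O(not redact_badge).
Premise 1 is O(raise_flag ⊃ redact_badge); contrapositively O(not redact_badge ⊃ not raise_flag). Since O(not redact_badge) holds, K gives O(not raise_flag).
The contrapositive of premise 10 (O(not stow_gear ⊃ raise_flag)) is O(not raise_flag ⊃ stow_gear), and O(not raise_flag) is already established, so O(stow_gear).
But premise 4 directly asserts O(not stow_gear).
We now have both O(stow_gear) and O(not stow_gear) — stow_gear is simultaneously obligatory and forbidden, violating the D-axiom.

Inconsistent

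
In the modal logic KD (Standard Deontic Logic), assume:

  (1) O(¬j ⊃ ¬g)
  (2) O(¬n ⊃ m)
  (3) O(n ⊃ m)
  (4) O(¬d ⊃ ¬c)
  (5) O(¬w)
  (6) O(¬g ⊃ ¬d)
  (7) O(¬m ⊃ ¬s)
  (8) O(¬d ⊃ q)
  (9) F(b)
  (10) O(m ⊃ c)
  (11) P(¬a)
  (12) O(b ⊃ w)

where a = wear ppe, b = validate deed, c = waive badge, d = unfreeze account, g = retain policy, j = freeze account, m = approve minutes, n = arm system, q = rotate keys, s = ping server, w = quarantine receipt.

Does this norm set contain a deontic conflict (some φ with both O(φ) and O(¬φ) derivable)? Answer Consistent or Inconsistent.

Premise 12 is O(b ⊃ w), but O(b) is not derivable from the premises, so it does not yield O(w).
So O(w) is not derivable, and the apparent clash with O(¬w) does not arise.
A world satisfying every obligation exists (e.g. a=false, b=false, c=true, d=true, g=true, j=true, m=true, n=false, q=false, s=false, w=false); no atom is both obligatory and forbidden, so the set is consistent.

Consistent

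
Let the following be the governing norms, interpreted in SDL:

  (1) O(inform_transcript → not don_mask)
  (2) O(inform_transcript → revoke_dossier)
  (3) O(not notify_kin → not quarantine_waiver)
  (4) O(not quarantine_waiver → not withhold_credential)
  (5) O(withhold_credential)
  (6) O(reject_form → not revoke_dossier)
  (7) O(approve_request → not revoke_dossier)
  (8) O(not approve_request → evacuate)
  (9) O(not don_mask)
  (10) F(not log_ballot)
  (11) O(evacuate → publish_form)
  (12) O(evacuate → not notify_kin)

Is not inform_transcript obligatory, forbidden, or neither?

Premise 5 states O(withhold_credential) outright.
Premise 4 is O(not quarantine_waiver → not withhold_credential); contrapositively O(withhold_credential → quarantine_waiver). Since O(withhold_credential) holds, K gives O(quarantine_waiver).
Premise 3, O(not notify_kin → not quarantine_waiver), contraposes to O(quarantine_waiver → notify_kin); with O(quarantine_waiver) we get O(notify_kin).
The contrapositive of premise 12 (O(evacuate → not notify_kin)) is O(notify_kin → not evacuate), and O(notify_kin) is already established, so O(not evacuate).
Premise 8, O(not approve_request → evacuate), contraposes to O(not evacuate → approve_request); with O(not evacuate) we get O(approve_request).
Applying K to premise 7 (O(approve_request → not revoke_dossier)) and O(approve_request) yields O(not revoke_dossier).
Premise 2, O(inform_transcript → revoke_dossier), contraposes to O(not revoke_dossier → not inform_transcript); with O(not revoke_dossier) we get O(not inform_transcript).
Premises 1, 6, 9, 10, 11 do not contribute to this derivation.
Hence not inform_transcript is obligatory.

Obligatory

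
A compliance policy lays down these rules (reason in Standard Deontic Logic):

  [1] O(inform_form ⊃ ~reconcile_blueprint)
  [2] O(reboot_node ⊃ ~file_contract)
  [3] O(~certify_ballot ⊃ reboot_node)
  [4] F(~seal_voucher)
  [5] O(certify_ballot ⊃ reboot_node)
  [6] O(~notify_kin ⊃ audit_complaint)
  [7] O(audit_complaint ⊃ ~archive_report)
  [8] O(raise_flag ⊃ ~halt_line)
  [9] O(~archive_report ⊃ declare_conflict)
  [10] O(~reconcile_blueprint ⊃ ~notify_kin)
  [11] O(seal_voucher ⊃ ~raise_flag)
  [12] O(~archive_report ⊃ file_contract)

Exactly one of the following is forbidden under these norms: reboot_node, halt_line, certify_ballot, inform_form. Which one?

By case analysis on certify_ballot: premise 5 gives O(certify_ballot ⊃ reboot_node) and premise 3 gives O(~certify_ballot ⊃ reboot_node), so O(reboot_node) either way.
Premise 2 is O(reboot_node ⊃ ~file_contract); since O(reboot_node), deontic closure gives O(~file_contract).
Premise 12, O(~archive_report ⊃ file_contract), contraposes to O(~file_contract ⊃ archive_report); with O(~file_contract) we get O(archive_report).
Premise 7, O(audit_complaint ⊃ ~archive_report), contraposes to O(archive_report ⊃ ~audit_complaint); with O(archive_report) we get O(~audit_complaint).
Premise 6, O(~notify_kin ⊃ audit_complaint), contraposes to O(~audit_complaint ⊃ notify_kin); with O(~audit_complaint) we get O(notify_kin).
Premise 10, O(~reconcile_blueprint ⊃ ~notify_kin), contraposes to O(notify_kin ⊃ reconcile_blueprint); with O(notify_kin) we get O(reconcile_blueprint).
Premise 1, O(inform_form ⊃ ~reconcile_blueprint), contraposes to O(reconcile_blueprint ⊃ ~inform_form); with O(reconcile_blueprint) we get O(~inform_form).
So O(~inform_form) holds, i.e. inform_form is forbidden. None of the other listed options is forbidden under the premises.

inform_form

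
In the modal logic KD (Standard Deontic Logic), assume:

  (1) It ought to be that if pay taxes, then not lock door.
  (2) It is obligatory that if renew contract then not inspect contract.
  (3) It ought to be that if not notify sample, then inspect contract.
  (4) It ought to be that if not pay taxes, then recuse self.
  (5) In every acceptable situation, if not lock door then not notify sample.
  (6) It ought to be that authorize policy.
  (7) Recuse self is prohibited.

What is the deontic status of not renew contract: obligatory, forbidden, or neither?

Obligatory

Premise 7 is F(recuse_self), i.e. O(¬recuse_self).
Premise 4, O(¬pay_taxes → recuse_self), contraposes to O(¬recuse_self → pay_taxes); with O(¬recuse_self) we get O(pay_taxes).
Applying K to premise 1 (O(pay_taxes → ¬lock_door)) and O(pay_taxes) yields O(¬lock_door).
From O(¬lock_door) and premise 5, O(¬lock_door → ¬notify_sample), we obtain O(¬notify_sample).
From O(¬notify_sample) and premise 3, O(¬notify_sample → inspect_contract), we obtain O(inspect_contract).
The contrapositive of premise 2 (O(renew_contract → ¬inspect_contract)) is O(inspect_contract → ¬renew_contract), and O(inspect_contract) is already established, so O(¬renew_contract).
Premise 6 does not contribute to this derivation.
Hence ¬renew_contract is obligatory.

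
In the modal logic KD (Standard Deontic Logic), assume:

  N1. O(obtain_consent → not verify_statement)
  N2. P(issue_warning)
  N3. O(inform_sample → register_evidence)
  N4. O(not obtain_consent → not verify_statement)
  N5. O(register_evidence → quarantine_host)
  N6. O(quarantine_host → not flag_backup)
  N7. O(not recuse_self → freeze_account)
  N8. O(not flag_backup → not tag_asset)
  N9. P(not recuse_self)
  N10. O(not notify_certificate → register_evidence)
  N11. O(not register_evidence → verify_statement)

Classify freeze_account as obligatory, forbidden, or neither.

Neither

Premise 7 is O(not recuse_self → freeze_account), but O(not recuse_self) is not derivable from the premises (the permission P(not recuse_self) asserts only not O(recuse_self), not O(not recuse_self)), so it does not yield O(freeze_account).
No premise or chain of K-axiom applications forces O(freeze_account), and none forces O(not freeze_account). So freeze_account is neither obligatory nor forbidden under these norms.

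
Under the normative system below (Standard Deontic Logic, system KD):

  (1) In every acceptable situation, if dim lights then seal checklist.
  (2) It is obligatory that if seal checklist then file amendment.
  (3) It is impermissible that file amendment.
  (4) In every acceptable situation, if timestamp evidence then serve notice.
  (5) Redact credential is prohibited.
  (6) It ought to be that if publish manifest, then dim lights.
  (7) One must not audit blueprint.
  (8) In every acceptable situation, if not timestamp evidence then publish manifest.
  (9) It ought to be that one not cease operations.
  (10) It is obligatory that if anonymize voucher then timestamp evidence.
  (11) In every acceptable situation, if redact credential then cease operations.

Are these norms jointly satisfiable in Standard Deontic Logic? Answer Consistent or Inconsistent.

Premise 11 is O(redact_credential → cease_operations), but O(redact_credential) is not derivable from the premises, so it does not yield O(cease_operations).
So O(cease_operations) is not derivable, and the apparent clash with O(¬cease_operations) does not arise.
A world satisfying every obligation exists (e.g. anonymize_voucher=false, audit_blueprint=false, cease_operations=false, dim_lights=false, file_amendment=false, publish_manifest=false, redact_credential=false, seal_checklist=false, serve_notice=true, timestamp_evidence=true); no atom is both obligatory and forbidden, so the set is consistent.

Consistent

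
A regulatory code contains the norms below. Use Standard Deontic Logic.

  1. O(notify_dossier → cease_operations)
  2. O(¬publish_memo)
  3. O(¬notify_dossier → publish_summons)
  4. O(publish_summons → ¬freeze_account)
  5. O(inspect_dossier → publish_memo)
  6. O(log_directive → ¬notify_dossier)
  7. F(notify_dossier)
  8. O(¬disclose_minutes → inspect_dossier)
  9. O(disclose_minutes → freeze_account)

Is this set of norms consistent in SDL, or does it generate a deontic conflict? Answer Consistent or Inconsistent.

Inconsistent

F(notify_dossier) at premise 7 means O(¬notify_dossier).
Applying K to premise 3 (O(¬notify_dossier → publish_summons)) and O(¬notify_dossier) yields O(publish_summons).
Premise 4 is O(publish_summons → ¬freeze_account); since O(publish_summons), deontic closure gives O(¬freeze_account).
Premise 9, O(disclose_minutes → freeze_account), contraposes to O(¬freeze_account → ¬disclose_minutes); with O(¬freeze_account) we get O(¬disclose_minutes).
Premise 8 is O(¬disclose_minutes → inspect_dossier); since O(¬disclose_minutes), deontic closure gives O(inspect_dossier).
With premise 5, O(inspect_dossier → publish_memo), the K-axiom yields O(publish_memo).
Yet premise 2 states O(¬publish_memo).
We now have both O(publish_memo) and O(¬publish_memo) — publish_memo is simultaneously obligatory and forbidden, violating the D-axiom.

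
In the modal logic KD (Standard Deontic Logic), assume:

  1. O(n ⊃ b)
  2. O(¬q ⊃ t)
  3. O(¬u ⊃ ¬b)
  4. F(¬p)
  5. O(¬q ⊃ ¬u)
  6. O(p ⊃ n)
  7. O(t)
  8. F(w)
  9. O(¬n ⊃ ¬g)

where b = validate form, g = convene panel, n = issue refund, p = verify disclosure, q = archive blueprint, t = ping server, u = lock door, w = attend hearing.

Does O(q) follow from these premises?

Yes

Premise 4 is F(¬p), i.e. O(p).
Applying K to premise 6 (O(p ⊃ n)) and O(p) yields O(n).
With premise 1, O(n ⊃ b), the K-axiom yields O(b).
The contrapositive of premise 3 (O(¬u ⊃ ¬b)) is O(b ⊃ u), and O(b) is already established, so O(u).
Premise 5, O(¬q ⊃ ¬u), contraposes to O(u ⊃ q); with O(u) we get O(q).
Premises 2, 7, 8, 9 do not contribute to this derivation.
So O(q) follows.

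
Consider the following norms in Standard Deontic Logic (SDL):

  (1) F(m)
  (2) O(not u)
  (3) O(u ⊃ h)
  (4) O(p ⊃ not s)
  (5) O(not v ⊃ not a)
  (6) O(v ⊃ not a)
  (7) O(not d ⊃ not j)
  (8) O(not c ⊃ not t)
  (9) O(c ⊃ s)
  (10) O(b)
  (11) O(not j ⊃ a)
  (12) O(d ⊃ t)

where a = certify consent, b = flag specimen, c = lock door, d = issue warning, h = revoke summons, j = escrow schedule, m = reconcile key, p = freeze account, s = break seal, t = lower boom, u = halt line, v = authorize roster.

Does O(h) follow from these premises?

Premise 3 is O(u ⊃ h), but O(u) is not derivable from the premises, so it does not yield O(h).
No other premise forces O(h). An ideal world satisfying every premise can still have h false, so O(h) is not derivable.

No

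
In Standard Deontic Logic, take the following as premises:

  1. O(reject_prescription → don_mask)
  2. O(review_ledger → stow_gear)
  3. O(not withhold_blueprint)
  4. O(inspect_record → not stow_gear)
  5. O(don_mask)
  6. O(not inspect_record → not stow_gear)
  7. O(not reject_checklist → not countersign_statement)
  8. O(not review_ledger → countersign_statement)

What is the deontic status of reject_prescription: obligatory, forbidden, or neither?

Neither

Premise 1 is O(reject_prescription → don_mask); even if O(don_mask) held, inferring O(reject_prescription) would be affirming the consequent — invalid.
No premise or chain of K-axiom applications forces O(reject_prescription), and none forces O(not reject_prescription). So reject_prescription is neither obligatory nor forbidden under these norms.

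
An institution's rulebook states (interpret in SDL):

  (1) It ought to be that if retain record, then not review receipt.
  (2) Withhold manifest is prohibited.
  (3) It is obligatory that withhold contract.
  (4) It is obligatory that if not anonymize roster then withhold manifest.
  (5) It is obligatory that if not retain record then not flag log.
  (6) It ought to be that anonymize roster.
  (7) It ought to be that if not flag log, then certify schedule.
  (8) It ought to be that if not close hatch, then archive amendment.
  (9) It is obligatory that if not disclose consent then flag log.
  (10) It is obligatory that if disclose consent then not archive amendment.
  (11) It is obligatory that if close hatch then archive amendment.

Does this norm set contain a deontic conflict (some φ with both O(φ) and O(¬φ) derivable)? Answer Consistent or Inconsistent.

Premise 4 is O(¬anonymize_roster → withhold_manifest), but O(¬anonymize_roster) is not derivable from the premises, so it does not yield O(withhold_manifest).
So O(withhold_manifest) is not derivable, and the apparent clash with O(¬withhold_manifest) does not arise.
A world satisfying every obligation exists (e.g. anonymize_roster=true, archive_amendment=true, certify_schedule=false, close_hatch=false, disclose_consent=false, flag_log=true, retain_record=true, review_receipt=false, withhold_contract=true, withhold_manifest=false); no atom is both obligatory and forbidden, so the set is consistent.

Consistent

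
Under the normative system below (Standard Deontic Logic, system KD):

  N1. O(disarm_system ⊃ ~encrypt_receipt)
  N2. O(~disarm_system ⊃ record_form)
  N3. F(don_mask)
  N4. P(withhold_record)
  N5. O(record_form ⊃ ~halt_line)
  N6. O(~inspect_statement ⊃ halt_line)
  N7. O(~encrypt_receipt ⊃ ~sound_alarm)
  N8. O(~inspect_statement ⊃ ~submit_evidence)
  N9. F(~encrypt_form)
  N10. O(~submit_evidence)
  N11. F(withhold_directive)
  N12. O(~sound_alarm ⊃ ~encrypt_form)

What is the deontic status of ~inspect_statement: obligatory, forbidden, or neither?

F(~encrypt_form) at premise 9 means O(encrypt_form).
The contrapositive of premise 12 (O(~sound_alarm ⊃ ~encrypt_form)) is O(encrypt_form ⊃ sound_alarm), and O(encrypt_form) is already established, so O(sound_alarm).
Premise 7 is O(~encrypt_receipt ⊃ ~sound_alarm); contrapositively O(sound_alarm ⊃ encrypt_receipt). Since O(sound_alarm) holds, K gives O(encrypt_receipt).
The contrapositive of premise 1 (O(disarm_system ⊃ ~encrypt_receipt)) is O(encrypt_receipt ⊃ ~disarm_system), and O(encrypt_receipt) is already established, so O(~disarm_system).
With premise 2, O(~disarm_system ⊃ record_form), the K-axiom yields O(record_form).
Premise 5 is O(record_form ⊃ ~halt_line); since O(record_form), deontic closure gives O(~halt_line).
The contrapositive of premise 6 (O(~inspect_statement ⊃ halt_line)) is O(~halt_line ⊃ inspect_statement), and O(~halt_line) is already established, so O(inspect_statement).
Premises 3, 4, 8, 10, 11 do not contribute to this derivation.
Thus O(inspect_statement), which is F(~inspect_statement): ~inspect_statement is forbidden.

Forbidden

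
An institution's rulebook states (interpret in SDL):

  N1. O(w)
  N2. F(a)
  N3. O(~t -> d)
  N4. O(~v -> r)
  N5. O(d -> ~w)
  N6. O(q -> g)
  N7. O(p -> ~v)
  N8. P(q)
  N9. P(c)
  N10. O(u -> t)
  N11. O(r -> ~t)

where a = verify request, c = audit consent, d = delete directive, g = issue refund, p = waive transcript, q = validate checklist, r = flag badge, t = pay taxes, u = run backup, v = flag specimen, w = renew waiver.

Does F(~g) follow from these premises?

No

Premise 6 is O(q -> g), but O(q) is not derivable from the premises (the permission P(q) asserts only ~O(~q), not O(q)), so it does not yield O(g).
No other premise forces O(g). An ideal world satisfying every premise can still have ~g true, so F(~g) is not derivable.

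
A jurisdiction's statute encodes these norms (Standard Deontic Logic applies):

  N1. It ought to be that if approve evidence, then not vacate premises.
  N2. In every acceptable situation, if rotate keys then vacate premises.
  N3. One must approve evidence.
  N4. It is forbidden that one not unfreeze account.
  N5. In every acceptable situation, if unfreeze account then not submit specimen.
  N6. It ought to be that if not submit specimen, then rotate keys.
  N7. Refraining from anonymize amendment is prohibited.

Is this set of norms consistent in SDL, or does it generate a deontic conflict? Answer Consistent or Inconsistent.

From premise 3 we have O(approve_evidence).
Premise 1 is O(approve_evidence → ¬vacate_premises); since O(approve_evidence), deontic closure gives O(¬vacate_premises).
Premise 2 is O(rotate_keys → vacate_premises); contrapositively O(¬vacate_premises → ¬rotate_keys). Since O(¬vacate_premises) holds, K gives O(¬rotate_keys).
Premise 6, O(¬submit_specimen → rotate_keys), contraposes to O(¬rotate_keys → submit_specimen); with O(¬rotate_keys) we get O(submit_specimen).
Premise 5 is O(unfreeze_account → ¬submit_specimen); contrapositively O(submit_specimen → ¬unfreeze_account). Since O(submit_specimen) holds, K gives O(¬unfreeze_account).
However, F(¬unfreeze_account) at premise 4 amounts to O(unfreeze_account).
We now have both O(¬unfreeze_account) and O(unfreeze_account) — unfreeze_account is simultaneously obligatory and forbidden, violating the D-axiom.

Inconsistent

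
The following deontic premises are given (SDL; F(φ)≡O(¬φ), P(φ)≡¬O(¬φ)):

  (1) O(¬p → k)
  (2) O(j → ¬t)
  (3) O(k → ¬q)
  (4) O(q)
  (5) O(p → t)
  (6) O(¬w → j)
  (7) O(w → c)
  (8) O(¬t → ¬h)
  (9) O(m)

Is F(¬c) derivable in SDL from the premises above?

Yes

From premise 4 we have O(q).
Premise 3 is O(k → ¬q); contrapositively O(q → ¬k). Since O(q) holds, K gives O(¬k).
Premise 1 is O(¬p → k); contrapositively O(¬k → p). Since O(¬k) holds, K gives O(p).
Premise 5 is O(p → t); since O(p), deontic closure gives O(t).
Premise 2, O(j → ¬t), contraposes to O(t → ¬j); with O(t) we get O(¬j).
Premise 6 is O(¬w → j); contrapositively O(¬j → w). Since O(¬j) holds, K gives O(w).
From O(w) and premise 7, O(w → c), we obtain O(c).
Premises 8, 9 do not contribute to this derivation.
So O(c) holds, i.e. F(¬c). The claim follows.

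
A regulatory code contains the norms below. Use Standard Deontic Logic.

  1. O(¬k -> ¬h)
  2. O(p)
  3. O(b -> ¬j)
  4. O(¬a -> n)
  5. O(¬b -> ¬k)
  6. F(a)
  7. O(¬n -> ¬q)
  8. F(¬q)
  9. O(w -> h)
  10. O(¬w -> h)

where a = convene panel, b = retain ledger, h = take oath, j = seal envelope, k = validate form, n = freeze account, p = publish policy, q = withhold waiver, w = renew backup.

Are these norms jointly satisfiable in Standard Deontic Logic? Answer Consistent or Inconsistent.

Consistent

Premise 7 is O(¬n -> ¬q), but O(¬n) is not derivable from the premises, so it does not yield O(¬q).
So O(¬q) is not derivable, and the apparent clash with O(q) does not arise.
A world satisfying every obligation exists (e.g. a=false, b=true, h=true, j=false, k=true, n=true, p=true, q=true, w=false); no atom is both obligatory and forbidden, so the set is consistent.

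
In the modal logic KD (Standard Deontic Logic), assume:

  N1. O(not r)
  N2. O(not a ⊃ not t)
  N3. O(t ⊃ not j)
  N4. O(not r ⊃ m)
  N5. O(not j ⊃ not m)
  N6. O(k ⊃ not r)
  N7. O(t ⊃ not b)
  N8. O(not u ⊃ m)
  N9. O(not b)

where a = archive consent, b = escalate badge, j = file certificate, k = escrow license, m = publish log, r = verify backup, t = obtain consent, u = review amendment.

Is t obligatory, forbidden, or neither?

From premise 1 we have O(not r).
Premise 4 is O(not r ⊃ m); since O(not r), deontic closure gives O(m).
Premise 5 is O(not j ⊃ not m); contrapositively O(m ⊃ j). Since O(m) holds, K gives O(j).
Premise 3 is O(t ⊃ not j); contrapositively O(j ⊃ not t). Since O(j) holds, K gives O(not t).
Premises 2, 6, 7, 8, 9 do not contribute to this derivation.
Thus O(not t), which is F(t): t is forbidden.

Forbidden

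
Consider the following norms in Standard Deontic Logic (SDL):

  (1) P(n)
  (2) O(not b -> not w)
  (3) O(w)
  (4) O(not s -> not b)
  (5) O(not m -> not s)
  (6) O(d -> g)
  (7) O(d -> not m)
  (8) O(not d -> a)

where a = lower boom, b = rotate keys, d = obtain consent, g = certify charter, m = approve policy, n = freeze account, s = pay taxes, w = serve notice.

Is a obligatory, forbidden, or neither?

Premise 3 gives O(w).
Premise 2 is O(not b -> not w); contrapositively O(w -> b). Since O(w) holds, K gives O(b).
The contrapositive of premise 4 (O(not s -> not b)) is O(b -> s), and O(b) is already established, so O(s).
The contrapositive of premise 5 (O(not m -> not s)) is O(s -> m), and O(s) is already established, so O(m).
The contrapositive of premise 7 (O(d -> not m)) is O(m -> not d), and O(m) is already established, so O(not d).
From O(not d) and premise 8, O(not d -> a), we obtain O(a).
Premises 1, 6 do not contribute to this derivation.
Hence a is obligatory.

Obligatory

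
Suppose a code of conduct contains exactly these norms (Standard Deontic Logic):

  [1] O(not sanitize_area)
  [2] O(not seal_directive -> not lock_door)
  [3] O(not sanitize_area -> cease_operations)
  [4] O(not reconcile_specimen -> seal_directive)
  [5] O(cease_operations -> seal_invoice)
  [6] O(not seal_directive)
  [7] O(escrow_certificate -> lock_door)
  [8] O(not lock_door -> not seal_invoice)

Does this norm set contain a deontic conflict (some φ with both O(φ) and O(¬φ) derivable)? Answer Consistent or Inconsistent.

Inconsistent

Premise 1 gives O(not sanitize_area).
Applying K to premise 3 (O(not sanitize_area -> cease_operations)) and O(not sanitize_area) yields O(cease_operations).
Applying K to premise 5 (O(cease_operations -> seal_invoice)) and O(cease_operations) yields O(seal_invoice).
The contrapositive of premise 8 (O(not lock_door -> not seal_invoice)) is O(seal_invoice -> lock_door), and O(seal_invoice) is already established, so O(lock_door).
The contrapositive of premise 2 (O(not seal_directive -> not lock_door)) is O(lock_door -> seal_directive), and O(lock_door) is already established, so O(seal_directive).
Yet premise 6 states O(not seal_directive).
We now have both O(seal_directive) and O(not seal_directive) — seal_directive is simultaneously obligatory and forbidden, violating the D-axiom.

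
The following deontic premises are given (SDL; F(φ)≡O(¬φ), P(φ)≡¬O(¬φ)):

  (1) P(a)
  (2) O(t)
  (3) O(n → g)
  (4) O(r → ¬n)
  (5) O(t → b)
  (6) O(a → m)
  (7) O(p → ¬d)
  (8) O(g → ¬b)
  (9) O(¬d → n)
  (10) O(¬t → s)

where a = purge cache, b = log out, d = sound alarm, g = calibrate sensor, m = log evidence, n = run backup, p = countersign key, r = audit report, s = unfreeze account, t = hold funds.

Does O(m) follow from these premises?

Premise 6 is O(a → m), but O(a) is not derivable from the premises (the permission P(a) asserts only ¬O(¬a), not O(a)), so it does not yield O(m).
No other premise forces O(m). An ideal world satisfying every premise can still have m false, so O(m) is not derivable.

No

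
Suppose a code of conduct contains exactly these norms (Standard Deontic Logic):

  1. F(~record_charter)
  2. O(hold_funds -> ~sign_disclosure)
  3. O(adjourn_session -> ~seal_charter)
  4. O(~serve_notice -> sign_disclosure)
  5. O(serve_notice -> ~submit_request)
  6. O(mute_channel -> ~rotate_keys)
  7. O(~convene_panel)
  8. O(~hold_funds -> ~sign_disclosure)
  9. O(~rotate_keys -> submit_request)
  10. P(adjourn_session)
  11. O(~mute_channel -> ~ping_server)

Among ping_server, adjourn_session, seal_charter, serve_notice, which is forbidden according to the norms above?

By case analysis on ~hold_funds: premise 8 gives O(~hold_funds -> ~sign_disclosure) and premise 2 gives O(hold_funds -> ~sign_disclosure), so O(~sign_disclosure) either way.
Premise 4, O(~serve_notice -> sign_disclosure), contraposes to O(~sign_disclosure -> serve_notice); with O(~sign_disclosure) we get O(serve_notice).
From O(serve_notice) and premise 5, O(serve_notice -> ~submit_request), we obtain O(~submit_request).
Premise 9, O(~rotate_keys -> submit_request), contraposes to O(~submit_request -> rotate_keys); with O(~submit_request) we get O(rotate_keys).
The contrapositive of premise 6 (O(mute_channel -> ~rotate_keys)) is O(rotate_keys -> ~mute_channel), and O(rotate_keys) is already established, so O(~mute_channel).
From O(~mute_channel) and premise 11, O(~mute_channel -> ~ping_server), we obtain O(~ping_server).
So O(~ping_server) holds, i.e. ping_server is forbidden. None of the other listed options is forbidden under the premises.

ping_server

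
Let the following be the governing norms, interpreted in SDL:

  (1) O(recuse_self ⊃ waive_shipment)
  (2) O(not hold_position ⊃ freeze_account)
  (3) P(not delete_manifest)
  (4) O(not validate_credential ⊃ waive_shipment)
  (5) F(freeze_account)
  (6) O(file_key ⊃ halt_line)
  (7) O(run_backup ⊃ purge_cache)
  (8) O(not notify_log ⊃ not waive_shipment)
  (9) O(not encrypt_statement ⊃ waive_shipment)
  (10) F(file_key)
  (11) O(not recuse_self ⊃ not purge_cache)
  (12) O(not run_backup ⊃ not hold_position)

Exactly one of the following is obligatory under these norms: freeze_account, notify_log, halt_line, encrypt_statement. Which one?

notify_log

F(freeze_account) at premise 5 means O(not freeze_account).
The contrapositive of premise 2 (O(not hold_position ⊃ freeze_account)) is O(not freeze_account ⊃ hold_position), and O(not freeze_account) is already established, so O(hold_position).
The contrapositive of premise 12 (O(not run_backup ⊃ not hold_position)) is O(hold_position ⊃ run_backup), and O(hold_position) is already established, so O(run_backup).
With premise 7, O(run_backup ⊃ purge_cache), the K-axiom yields O(purge_cache).
Premise 11 is O(not recuse_self ⊃ not purge_cache); contrapositively O(purge_cache ⊃ recuse_self). Since O(purge_cache) holds, K gives O(recuse_self).
From O(recuse_self) and premise 1, O(recuse_self ⊃ waive_shipment), we obtain O(waive_shipment).
Premise 8 is O(not notify_log ⊃ not waive_shipment); contrapositively O(waive_shipment ⊃ notify_log). Since O(waive_shipment) holds, K gives O(notify_log).
So O(notify_log) holds — notify_log is obligatory. None of the other listed options is made obligatory by any chain of premises.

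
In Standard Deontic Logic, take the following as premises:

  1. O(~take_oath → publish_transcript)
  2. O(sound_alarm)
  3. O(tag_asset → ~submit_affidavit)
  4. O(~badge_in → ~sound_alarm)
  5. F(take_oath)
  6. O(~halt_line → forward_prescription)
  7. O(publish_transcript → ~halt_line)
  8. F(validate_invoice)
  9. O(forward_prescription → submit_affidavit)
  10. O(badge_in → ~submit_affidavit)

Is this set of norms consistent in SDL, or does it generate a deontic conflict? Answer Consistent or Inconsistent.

Premise 2 states O(sound_alarm) outright.
Premise 4, O(~badge_in → ~sound_alarm), contraposes to O(sound_alarm → badge_in); with O(sound_alarm) we get O(badge_in).
With premise 10, O(badge_in → ~submit_affidavit), the K-axiom yields O(~submit_affidavit).
Premise 9, O(forward_prescription → submit_affidavit), contraposes to O(~submit_affidavit → ~forward_prescription); with O(~submit_affidavit) we get O(~forward_prescription).
Premise 6, O(~halt_line → forward_prescription), contraposes to O(~forward_prescription → halt_line); with O(~forward_prescription) we get O(halt_line).
Premise 7, O(publish_transcript → ~halt_line), contraposes to O(halt_line → ~publish_transcript); with O(halt_line) we get O(~publish_transcript).
Premise 1 is O(~take_oath → publish_transcript); contrapositively O(~publish_transcript → take_oath). Since O(~publish_transcript) holds, K gives O(take_oath).
Yet premise 5 is F(take_oath), i.e. O(~take_oath).
We now have both O(take_oath) and O(~take_oath) — take_oath is simultaneously obligatory and forbidden, violating the D-axiom.

Inconsistent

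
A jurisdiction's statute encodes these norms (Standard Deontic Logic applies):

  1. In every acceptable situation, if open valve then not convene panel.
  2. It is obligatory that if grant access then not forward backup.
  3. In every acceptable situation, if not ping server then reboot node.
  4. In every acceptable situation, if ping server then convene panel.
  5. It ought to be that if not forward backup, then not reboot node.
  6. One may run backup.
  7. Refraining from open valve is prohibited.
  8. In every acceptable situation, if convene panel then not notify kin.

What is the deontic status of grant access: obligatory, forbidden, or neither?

Forbidden

F(¬open_valve) at premise 7 means O(open_valve).
With premise 1, O(open_valve → ¬convene_panel), the K-axiom yields O(¬convene_panel).
Premise 4, O(ping_server → convene_panel), contraposes to O(¬convene_panel → ¬ping_server); with O(¬convene_panel) we get O(¬ping_server).
Applying K to premise 3 (O(¬ping_server → reboot_node)) and O(¬ping_server) yields O(reboot_node).
The contrapositive of premise 5 (O(¬forward_backup → ¬reboot_node)) is O(reboot_node → forward_backup), and O(reboot_node) is already established, so O(forward_backup).
Premise 2 is O(grant_access → ¬forward_backup); contrapositively O(forward_backup → ¬grant_access). Since O(forward_backup) holds, K gives O(¬grant_access).
Premises 6, 8 do not contribute to this derivation.
Thus O(¬grant_access), which is F(grant_access): grant_access is forbidden.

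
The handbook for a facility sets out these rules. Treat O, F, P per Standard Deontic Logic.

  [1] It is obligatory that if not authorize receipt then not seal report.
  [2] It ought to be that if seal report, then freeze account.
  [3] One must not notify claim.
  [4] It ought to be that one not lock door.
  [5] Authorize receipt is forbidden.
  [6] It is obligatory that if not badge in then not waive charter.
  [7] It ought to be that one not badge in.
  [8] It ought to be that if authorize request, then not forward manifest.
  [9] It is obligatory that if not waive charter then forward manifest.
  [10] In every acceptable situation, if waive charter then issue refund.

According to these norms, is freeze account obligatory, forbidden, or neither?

Premise 2 is O(seal_report → freeze_account), but O(seal_report) is not derivable from the premises, so it does not yield O(freeze_account).
No premise or chain of K-axiom applications forces O(freeze_account), and none forces O(¬freeze_account). So freeze_account is neither obligatory nor forbidden under these norms.

Neither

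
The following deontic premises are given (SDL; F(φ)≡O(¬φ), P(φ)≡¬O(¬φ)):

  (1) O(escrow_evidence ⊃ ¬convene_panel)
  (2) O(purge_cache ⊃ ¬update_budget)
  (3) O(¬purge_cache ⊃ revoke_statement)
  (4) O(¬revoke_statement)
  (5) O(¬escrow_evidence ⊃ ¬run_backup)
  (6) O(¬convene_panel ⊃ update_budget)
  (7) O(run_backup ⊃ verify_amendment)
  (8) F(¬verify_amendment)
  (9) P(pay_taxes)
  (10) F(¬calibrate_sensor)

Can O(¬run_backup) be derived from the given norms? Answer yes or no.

Premise 4 states O(¬revoke_statement) outright.
Premise 3 is O(¬purge_cache ⊃ revoke_statement); contrapositively O(¬revoke_statement ⊃ purge_cache). Since O(¬revoke_statement) holds, K gives O(purge_cache).
With premise 2, O(purge_cache ⊃ ¬update_budget), the K-axiom yields O(¬update_budget).
The contrapositive of premise 6 (O(¬convene_panel ⊃ update_budget)) is O(¬update_budget ⊃ convene_panel), and O(¬update_budget) is already established, so O(convene_panel).
Premise 1 is O(escrow_evidence ⊃ ¬convene_panel); contrapositively O(convene_panel ⊃ ¬escrow_evidence). Since O(convene_panel) holds, K gives O(¬escrow_evidence).
Applying K to premise 5 (O(¬escrow_evidence ⊃ ¬run_backup)) and O(¬escrow_evidence) yields O(¬run_backup).
Premises 7, 8, 9, 10 do not contribute to this derivation.
So O(¬run_backup) follows.

Yes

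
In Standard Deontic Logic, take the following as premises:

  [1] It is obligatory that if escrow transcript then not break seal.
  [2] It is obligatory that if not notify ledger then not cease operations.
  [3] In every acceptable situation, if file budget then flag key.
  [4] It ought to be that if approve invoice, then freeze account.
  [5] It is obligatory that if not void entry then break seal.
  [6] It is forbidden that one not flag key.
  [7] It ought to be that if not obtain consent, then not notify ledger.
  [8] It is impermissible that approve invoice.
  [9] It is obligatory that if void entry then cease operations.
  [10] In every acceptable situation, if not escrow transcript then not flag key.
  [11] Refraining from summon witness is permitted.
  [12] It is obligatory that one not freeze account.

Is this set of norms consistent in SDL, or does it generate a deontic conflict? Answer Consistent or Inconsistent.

Consistent

Premise 4 is O(approve_invoice → freeze_account), but O(approve_invoice) is not derivable from the premises, so it does not yield O(freeze_account).
So O(freeze_account) is not derivable, and the apparent clash with O(¬freeze_account) does not arise.
A world satisfying every obligation exists (e.g. approve_invoice=false, break_seal=false, cease_operations=true, escrow_transcript=true, file_budget=false, flag_key=true, freeze_account=false, notify_ledger=true, obtain_consent=true, summon_witness=false, void_entry=true); no atom is both obligatory and forbidden, so the set is consistent.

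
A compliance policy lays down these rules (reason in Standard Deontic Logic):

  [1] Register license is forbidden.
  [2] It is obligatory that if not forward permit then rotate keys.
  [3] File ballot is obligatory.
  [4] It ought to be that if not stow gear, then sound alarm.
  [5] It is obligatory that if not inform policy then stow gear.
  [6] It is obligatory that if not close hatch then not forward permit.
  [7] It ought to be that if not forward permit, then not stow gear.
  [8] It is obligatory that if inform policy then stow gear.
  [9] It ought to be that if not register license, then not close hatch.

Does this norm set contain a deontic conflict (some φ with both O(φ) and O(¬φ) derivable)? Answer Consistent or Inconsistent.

Inconsistent

By case analysis on ¬inform_policy: premise 5 gives O(¬inform_policy → stow_gear) and premise 8 gives O(inform_policy → stow_gear), so O(stow_gear) either way.
Premise 7, O(¬forward_permit → ¬stow_gear), contraposes to O(stow_gear → forward_permit); with O(stow_gear) we get O(forward_permit).
The contrapositive of premise 6 (O(¬close_hatch → ¬forward_permit)) is O(forward_permit → close_hatch), and O(forward_permit) is already established, so O(close_hatch).
The contrapositive of premise 9 (O(¬register_license → ¬close_hatch)) is O(close_hatch → register_license), and O(close_hatch) is already established, so O(register_license).
Yet premise 1 is F(register_license), i.e. O(¬register_license).
We now have both O(register_license) and O(¬register_license) — register_license is simultaneously obligatory and forbidden, violating the D-axiom.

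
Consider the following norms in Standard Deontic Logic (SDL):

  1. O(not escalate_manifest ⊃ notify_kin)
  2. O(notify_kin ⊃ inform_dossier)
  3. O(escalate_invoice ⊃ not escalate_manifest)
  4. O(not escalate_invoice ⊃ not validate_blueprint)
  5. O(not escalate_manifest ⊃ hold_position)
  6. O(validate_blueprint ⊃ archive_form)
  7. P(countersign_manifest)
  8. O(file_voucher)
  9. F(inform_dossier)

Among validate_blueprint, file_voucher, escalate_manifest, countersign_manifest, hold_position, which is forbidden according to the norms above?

F(inform_dossier) at premise 9 means O(not inform_dossier).
Premise 2 is O(notify_kin ⊃ inform_dossier); contrapositively O(not inform_dossier ⊃ not notify_kin). Since O(not inform_dossier) holds, K gives O(not notify_kin).
The contrapositive of premise 1 (O(not escalate_manifest ⊃ notify_kin)) is O(not notify_kin ⊃ escalate_manifest), and O(not notify_kin) is already established, so O(escalate_manifest).
The contrapositive of premise 3 (O(escalate_invoice ⊃ not escalate_manifest)) is O(escalate_manifest ⊃ not escalate_invoice), and O(escalate_manifest) is already established, so O(not escalate_invoice).
From O(not escalate_invoice) and premise 4, O(not escalate_invoice ⊃ not validate_blueprint), we obtain O(not validate_blueprint).
So O(not validate_blueprint) holds, i.e. validate_blueprint is forbidden. None of the other listed options is forbidden under the premises.

validate_blueprint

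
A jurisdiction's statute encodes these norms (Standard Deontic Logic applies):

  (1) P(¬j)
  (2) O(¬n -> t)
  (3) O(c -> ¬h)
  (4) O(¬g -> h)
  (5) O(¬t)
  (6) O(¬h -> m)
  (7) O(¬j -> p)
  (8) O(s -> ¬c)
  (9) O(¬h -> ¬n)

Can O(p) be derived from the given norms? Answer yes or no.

Premise 7 is O(¬j -> p), but O(¬j) is not derivable from the premises (the permission P(¬j) asserts only ¬O(j), not O(¬j)), so it does not yield O(p).
No other premise forces O(p). An ideal world satisfying every premise can still have p false, so O(p) is not derivable.

No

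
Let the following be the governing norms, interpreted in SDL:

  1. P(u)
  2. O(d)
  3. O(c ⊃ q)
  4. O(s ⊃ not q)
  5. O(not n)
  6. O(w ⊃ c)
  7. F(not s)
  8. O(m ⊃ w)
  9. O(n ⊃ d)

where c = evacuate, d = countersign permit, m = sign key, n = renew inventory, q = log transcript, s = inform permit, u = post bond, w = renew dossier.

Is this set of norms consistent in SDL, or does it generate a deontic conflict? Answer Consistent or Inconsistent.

Consistent

Premise 9 is O(n ⊃ d); even if O(d) held, inferring O(n) would be affirming the consequent — invalid.
So O(n) is not derivable, and the apparent clash with O(not n) does not arise.
A world satisfying every obligation exists (e.g. c=false, d=true, m=false, n=false, q=false, s=true, u=false, w=false); no atom is both obligatory and forbidden, so the set is consistent.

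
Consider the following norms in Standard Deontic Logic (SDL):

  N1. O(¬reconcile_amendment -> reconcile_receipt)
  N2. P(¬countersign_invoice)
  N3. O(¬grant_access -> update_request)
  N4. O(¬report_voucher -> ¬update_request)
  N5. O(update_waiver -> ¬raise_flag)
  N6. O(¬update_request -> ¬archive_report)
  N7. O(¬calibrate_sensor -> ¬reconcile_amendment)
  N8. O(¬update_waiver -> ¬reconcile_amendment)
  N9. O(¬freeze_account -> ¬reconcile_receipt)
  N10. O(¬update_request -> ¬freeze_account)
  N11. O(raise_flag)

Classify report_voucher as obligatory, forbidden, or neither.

From premise 11 we have O(raise_flag).
The contrapositive of premise 5 (O(update_waiver -> ¬raise_flag)) is O(raise_flag -> ¬update_waiver), and O(raise_flag) is already established, so O(¬update_waiver).
With premise 8, O(¬update_waiver -> ¬reconcile_amendment), the K-axiom yields O(¬reconcile_amendment).
With premise 1, O(¬reconcile_amendment -> reconcile_receipt), the K-axiom yields O(reconcile_receipt).
The contrapositive of premise 9 (O(¬freeze_account -> ¬reconcile_receipt)) is O(reconcile_receipt -> freeze_account), and O(reconcile_receipt) is already established, so O(freeze_account).
Premise 10 is O(¬update_request -> ¬freeze_account); contrapositively O(freeze_account -> update_request). Since O(freeze_account) holds, K gives O(update_request).
The contrapositive of premise 4 (O(¬report_voucher -> ¬update_request)) is O(update_request -> report_voucher), and O(update_request) is already established, so O(report_voucher).
Premises 2, 3, 6, 7 do not contribute to this derivation.
Hence report_voucher is obligatory.

Obligatory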